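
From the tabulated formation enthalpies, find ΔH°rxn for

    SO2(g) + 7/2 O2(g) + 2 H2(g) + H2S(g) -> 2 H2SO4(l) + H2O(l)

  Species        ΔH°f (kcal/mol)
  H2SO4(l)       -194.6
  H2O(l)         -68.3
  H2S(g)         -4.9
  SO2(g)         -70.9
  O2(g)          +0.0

ΔH°rxn = -381.7 kcal/mol

ΔH°rxn = Σ nΔHf°(products) − Σ nΔHf°(reactants).
Products: 2·(-194.6) + 1·(-68.3) = -457.5
Reactants: 1·(-70.9) + 7/2·(+0.0) + 2·(+0.0) + 1·(-4.9) = -75.8
ΔH°rxn = (-457.5) − (-75.8) = -381.7 kcal/mol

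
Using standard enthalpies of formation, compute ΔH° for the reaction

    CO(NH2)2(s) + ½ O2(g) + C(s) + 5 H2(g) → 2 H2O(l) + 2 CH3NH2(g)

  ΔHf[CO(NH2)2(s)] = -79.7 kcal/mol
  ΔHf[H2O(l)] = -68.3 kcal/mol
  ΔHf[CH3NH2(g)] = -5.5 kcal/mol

ΔH° = -67.9 kcal/mol

ΔH°rxn = Σ nΔHf°(products) − Σ nΔHf°(reactants).
Products: 2·(-68.3) + 2·(-5.5) = -147.6
Reactants: 1·(-79.7) + 1/2·(+0.0) + 1·(+0.0) + 5·(+0.0) = -79.7
ΔH° = (-147.6) − (-79.7) = -67.9 kcal/mol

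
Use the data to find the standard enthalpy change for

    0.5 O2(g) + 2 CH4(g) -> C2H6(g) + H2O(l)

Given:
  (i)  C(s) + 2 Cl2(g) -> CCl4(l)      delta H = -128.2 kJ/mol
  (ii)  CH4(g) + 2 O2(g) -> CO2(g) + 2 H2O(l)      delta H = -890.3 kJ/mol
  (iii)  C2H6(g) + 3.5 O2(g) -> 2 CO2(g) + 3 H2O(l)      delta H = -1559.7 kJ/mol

delta H = -220.9 kJ/mol

(i): not needed (C(s) appears nowhere else).
(ii) × 2 (×2 to match 2 CH4(g) in the target): (2)·(-890.3) = -1780.6 kJ/mol
(iii) reversed (reverse to put C2H6(g) on the product side): +1559.7 kJ/mol
delta H = (2)·(-890.3) + (-1)·(-1559.7) = -220.9 kJ/mol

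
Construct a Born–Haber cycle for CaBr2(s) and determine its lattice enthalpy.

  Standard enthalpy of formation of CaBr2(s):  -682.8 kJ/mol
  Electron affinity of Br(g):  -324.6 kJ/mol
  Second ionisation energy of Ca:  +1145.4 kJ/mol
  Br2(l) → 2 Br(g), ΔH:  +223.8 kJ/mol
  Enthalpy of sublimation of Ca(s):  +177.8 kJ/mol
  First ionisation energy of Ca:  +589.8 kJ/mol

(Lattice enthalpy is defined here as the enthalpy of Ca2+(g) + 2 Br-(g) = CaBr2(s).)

ΔHf° = 1·ΔHsub + 1·(ΣIE) + 1·D(Br2) + 2·EA + U
-682.8 = 1·(+177.8) + 1·(+1735.2) + 1·(+223.8) + 2·(-324.6) + U
U = -682.8 − (+1487.6) = -2170.4 kJ/mol

U = -2170.4 kJ/mol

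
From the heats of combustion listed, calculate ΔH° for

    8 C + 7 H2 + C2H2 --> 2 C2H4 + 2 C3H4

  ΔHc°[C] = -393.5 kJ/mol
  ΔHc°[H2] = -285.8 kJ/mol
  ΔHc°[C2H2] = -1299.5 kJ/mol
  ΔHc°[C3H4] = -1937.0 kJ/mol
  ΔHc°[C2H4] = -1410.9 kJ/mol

With combustion enthalpies, reactants minus products:
= [8·(-393.5) + 7·(-285.8) + 1·(-1299.5)] − [2·(-1410.9) + 2·(-1937.0)]
= 247.7 kJ/mol

ΔH° = 247.7 kJ/mol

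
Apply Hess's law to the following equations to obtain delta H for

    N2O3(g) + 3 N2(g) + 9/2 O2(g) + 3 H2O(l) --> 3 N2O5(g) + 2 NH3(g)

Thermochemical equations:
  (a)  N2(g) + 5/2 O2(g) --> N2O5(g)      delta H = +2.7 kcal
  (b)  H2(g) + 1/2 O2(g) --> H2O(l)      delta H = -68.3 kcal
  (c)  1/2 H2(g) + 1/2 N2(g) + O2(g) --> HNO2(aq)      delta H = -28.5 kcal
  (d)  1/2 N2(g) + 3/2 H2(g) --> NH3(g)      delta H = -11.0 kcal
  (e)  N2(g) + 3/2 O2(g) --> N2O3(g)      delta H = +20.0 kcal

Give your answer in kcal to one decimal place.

delta H = 171.0 kcal

(a) × 3 (scale by 3 for the 3 N2O5(g)): (3)·(+2.7) = +8.1 kcal
(b) reversed and × 3 (reverse to put H2O(l) on the reactant side; ×3 to match 3 H2O(l) in the target): (-3)·(-68.3) = +204.9 kcal
(c): not needed (HNO2(aq) appears nowhere else).
(d) × 2 (×2 to match 2 NH3(g) in the target): (2)·(-11.0) = -22.0 kcal
(e) reversed (N2O3(g) must end up as a reactant): -20.0 kcal
By Hess's law, delta H = (3)·(+2.7) + (-3)·(-68.3) + (2)·(-11.0) + (-1)·(+20.0) = 171.0 kcal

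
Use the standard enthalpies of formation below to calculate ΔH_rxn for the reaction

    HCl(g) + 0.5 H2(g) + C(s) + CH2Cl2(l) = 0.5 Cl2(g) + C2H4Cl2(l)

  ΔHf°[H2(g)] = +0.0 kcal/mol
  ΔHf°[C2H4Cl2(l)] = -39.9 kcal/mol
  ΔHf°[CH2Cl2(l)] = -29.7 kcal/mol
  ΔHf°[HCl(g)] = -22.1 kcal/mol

Products: 1/2·(+0.0) + 1·(-39.9) = -39.9
Reactants: 1·(-22.1) + 1/2·(+0.0) + 1·(+0.0) + 1·(-29.7) = -51.8
ΔH_rxn = (-39.9) − (-51.8) = 11.9 kcal/mol

ΔH_rxn = 11.9 kcal/mol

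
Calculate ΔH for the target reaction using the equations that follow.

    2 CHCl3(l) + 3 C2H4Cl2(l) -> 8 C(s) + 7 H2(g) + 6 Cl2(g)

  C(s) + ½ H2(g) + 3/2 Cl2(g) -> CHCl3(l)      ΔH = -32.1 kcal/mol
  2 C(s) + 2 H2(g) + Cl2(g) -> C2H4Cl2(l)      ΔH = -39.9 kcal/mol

ΔH = 183.9 kcal/mol

equation 1 reversed and × 2: (-2)·(-32.1) = +64.2 kcal/mol
equation 2 reversed and × 3: (-3)·(-39.9) = +119.7 kcal/mol
ΔH = (+64.2) + (+119.7) = 183.9 kcal/mol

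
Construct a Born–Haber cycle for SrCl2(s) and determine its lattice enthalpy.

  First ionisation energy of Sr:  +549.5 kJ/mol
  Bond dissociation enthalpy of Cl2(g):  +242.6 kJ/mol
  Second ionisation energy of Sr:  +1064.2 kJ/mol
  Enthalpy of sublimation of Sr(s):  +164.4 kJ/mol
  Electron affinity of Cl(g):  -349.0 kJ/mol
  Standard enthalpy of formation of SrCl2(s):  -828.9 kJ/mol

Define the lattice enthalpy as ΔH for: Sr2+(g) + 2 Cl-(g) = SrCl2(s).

U = -2151.6 kJ/mol

ΔHf° = 1·ΔHsub + 1·(ΣIE) + 1·D(Cl2) + 2·EA + U
-828.9 = 1·(+164.4) + 1·(+1613.7) + 1·(+242.6) + 2·(-349.0) + U
U = -828.9 − (+1322.7) = -2151.6 kJ/mol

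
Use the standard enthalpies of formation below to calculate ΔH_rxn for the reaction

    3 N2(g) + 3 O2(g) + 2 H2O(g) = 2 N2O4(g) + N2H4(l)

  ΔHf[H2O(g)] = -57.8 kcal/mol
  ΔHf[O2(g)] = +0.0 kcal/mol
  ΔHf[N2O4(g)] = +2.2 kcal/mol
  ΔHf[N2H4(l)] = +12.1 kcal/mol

ΔH_rxn = 132.1 kcal/mol

ΔH°rxn = Σ nΔHf°(products) − Σ nΔHf°(reactants).
Products: 2·(+2.2) + 1·(+12.1) = +16.5
Reactants: 3·(+0.0) + 3·(+0.0) + 2·(-57.8) = -115.6
ΔH_rxn = (+16.5) − (-115.6) = 132.1 kcal/mol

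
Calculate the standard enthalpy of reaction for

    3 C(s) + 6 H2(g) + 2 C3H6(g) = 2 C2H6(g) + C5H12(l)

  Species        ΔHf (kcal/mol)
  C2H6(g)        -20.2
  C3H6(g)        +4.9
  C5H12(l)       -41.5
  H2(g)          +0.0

ΔH° = -91.7 kcal/mol

Products: 2·(-20.2) + 1·(-41.5) = -81.9
Reactants: 3·(+0.0) + 6·(+0.0) + 2·(+4.9) = +9.8
ΔH° = (-81.9) − (+9.8) = -91.7 kcal/mol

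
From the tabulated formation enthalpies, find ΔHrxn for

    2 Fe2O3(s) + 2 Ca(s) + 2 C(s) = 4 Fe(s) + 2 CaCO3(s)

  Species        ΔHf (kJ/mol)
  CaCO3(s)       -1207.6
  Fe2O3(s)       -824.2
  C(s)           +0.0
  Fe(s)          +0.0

Products: 4·(+0.0) + 2·(-1207.6) = -2415.2
Reactants: 2·(-824.2) + 2·(+0.0) + 2·(+0.0) = -1648.4
ΔHrxn = (-2415.2) − (-1648.4) = -766.8 kJ/mol

ΔHrxn = -766.8 kJ/mol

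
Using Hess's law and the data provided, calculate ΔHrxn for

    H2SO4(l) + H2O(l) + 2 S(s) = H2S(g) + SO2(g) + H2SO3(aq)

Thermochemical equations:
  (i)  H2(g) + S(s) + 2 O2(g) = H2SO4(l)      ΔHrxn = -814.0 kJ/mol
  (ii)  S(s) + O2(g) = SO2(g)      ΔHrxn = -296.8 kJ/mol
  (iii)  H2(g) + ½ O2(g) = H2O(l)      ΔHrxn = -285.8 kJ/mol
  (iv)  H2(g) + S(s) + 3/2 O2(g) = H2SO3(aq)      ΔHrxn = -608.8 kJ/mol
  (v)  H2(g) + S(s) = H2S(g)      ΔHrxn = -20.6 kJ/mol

(i) reversed: +814.0 kJ/mol
(ii) as written: -296.8 kJ/mol
(iii) reversed: +285.8 kJ/mol
(iv) as written: -608.8 kJ/mol
(v) as written: -20.6 kJ/mol
ΔHrxn = (-1)·(-814.0) + (1)·(-296.8) + (-1)·(-285.8) + (1)·(-608.8) + (1)·(-20.6) = 173.6 kJ/mol

ΔHrxn = 173.6 kJ/mol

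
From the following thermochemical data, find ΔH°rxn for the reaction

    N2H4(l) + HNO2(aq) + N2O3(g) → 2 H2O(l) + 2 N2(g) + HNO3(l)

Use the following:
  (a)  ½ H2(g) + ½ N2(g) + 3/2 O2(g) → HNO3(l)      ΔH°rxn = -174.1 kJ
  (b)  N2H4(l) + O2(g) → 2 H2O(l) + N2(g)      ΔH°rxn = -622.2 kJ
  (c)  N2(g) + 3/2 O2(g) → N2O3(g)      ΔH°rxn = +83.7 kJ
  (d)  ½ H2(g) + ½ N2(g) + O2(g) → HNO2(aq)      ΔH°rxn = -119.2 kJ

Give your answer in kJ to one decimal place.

ΔH°rxn = -760.8 kJ

(a) as written: -174.1 kJ
(b) as written: -622.2 kJ
(c) reversed: -83.7 kJ
(d) reversed: +119.2 kJ
By Hess's law, ΔH°rxn = (-174.1) + (-622.2) + (-83.7) + (+119.2) = -760.8 kJ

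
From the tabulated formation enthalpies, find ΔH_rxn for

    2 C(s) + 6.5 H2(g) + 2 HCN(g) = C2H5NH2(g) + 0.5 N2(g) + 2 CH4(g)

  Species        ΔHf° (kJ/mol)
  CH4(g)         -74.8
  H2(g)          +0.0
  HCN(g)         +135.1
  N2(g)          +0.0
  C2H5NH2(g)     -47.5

ΔH°rxn = Σ nΔHf°(products) − Σ nΔHf°(reactants).
Products: 1·(-47.5) + 1/2·(+0.0) + 2·(-74.8) = -197.1
Reactants: 2·(+0.0) + 13/2·(+0.0) + 2·(+135.1) = +270.2
ΔH_rxn = (-197.1) − (+270.2) = -467.3 kJ/mol

ΔH_rxn = -467.3 kJ/mol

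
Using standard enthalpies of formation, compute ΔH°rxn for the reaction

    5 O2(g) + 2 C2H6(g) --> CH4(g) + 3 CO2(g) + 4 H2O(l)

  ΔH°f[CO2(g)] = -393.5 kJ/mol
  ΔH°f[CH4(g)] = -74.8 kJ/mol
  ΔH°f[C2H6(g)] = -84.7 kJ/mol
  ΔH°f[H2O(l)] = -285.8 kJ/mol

Products: 1·(-74.8) + 3·(-393.5) + 4·(-285.8) = -2398.5
Reactants: 5·(+0.0) + 2·(-84.7) = -169.4
ΔH°rxn = (-2398.5) − (-169.4) = -2229.1 kJ/mol

ΔH°rxn = -2229.1 kJ/mol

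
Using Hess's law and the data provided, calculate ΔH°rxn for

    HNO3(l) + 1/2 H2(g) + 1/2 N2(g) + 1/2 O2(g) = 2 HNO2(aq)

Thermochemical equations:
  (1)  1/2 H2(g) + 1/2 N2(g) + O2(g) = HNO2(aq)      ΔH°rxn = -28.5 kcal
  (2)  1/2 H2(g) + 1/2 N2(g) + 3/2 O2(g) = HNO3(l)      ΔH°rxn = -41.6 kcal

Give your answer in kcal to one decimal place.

(1) × 2: (2)·(-28.5) = -57.0 kcal
(2) reversed: +41.6 kcal
By Hess's law, ΔH°rxn = (-57.0) + (+41.6) = -15.4 kcal

ΔH°rxn = -15.4 kcal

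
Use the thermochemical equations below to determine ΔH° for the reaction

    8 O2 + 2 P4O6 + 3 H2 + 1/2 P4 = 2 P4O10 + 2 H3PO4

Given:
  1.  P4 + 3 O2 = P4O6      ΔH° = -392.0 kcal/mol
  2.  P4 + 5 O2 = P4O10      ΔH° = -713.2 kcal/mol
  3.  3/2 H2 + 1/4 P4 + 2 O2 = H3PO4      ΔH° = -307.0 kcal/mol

eq. 1 reversed and × 2: (-2)·(-392.0) = +784.0 kcal/mol
eq. 2 × 2: (2)·(-713.2) = -1426.4 kcal/mol
eq. 3 × 2: (2)·(-307.0) = -614.0 kcal/mol
ΔH° = (+784.0) + (-1426.4) + (-614.0) = -1256.4 kcal/mol

ΔH° = -1256.4 kcal/mol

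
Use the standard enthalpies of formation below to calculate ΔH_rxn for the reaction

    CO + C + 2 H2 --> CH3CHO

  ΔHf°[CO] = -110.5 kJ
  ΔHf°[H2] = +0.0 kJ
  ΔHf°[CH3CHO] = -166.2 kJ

Products: 1·(-166.2) = -166.2
Reactants: 1·(-110.5) + 1·(+0.0) + 2·(+0.0) = -110.5
ΔH_rxn = (-166.2) − (-110.5) = -55.7 kJ

ΔH_rxn = -55.7 kJ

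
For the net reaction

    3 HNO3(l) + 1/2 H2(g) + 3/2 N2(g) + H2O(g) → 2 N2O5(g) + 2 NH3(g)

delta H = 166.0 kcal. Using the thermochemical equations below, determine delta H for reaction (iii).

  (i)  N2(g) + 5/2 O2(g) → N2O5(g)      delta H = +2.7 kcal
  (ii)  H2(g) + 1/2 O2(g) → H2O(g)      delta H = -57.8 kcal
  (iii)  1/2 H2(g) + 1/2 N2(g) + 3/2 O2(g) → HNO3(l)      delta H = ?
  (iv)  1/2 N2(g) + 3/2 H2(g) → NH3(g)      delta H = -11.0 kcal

(i) × 2 (scale by 2 for the 2 N2O5(g)): (2)·(+2.7) = +5.4 kcal
(ii) reversed (H2O(g) must end up as a reactant): +57.8 kcal
(iii) reversed and × 3 (reverse to put HNO3(l) on the reactant side; ×3 to match 3 HNO3(l) in the target): contributes −3·x
(iv) × 2 (×2 to match 2 NH3(g) in the target): (2)·(-11.0) = -22.0 kcal
+166.0 = (+5.4) + (+57.8) + (-22.0) − 3·x
x = (+166.0 − (+41.2)) / (-3) = -41.6 kcal

delta H = -41.6 kcal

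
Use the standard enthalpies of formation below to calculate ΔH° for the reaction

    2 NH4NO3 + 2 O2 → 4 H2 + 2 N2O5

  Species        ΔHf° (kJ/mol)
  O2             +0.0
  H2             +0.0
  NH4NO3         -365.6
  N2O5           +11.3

ΔH° = 753.8 kJ/mol

Products: 4·(+0.0) + 2·(+11.3) = +22.6
Reactants: 2·(-365.6) + 2·(+0.0) = -731.2
ΔH° = (+22.6) − (-731.2) = 753.8 kJ/mol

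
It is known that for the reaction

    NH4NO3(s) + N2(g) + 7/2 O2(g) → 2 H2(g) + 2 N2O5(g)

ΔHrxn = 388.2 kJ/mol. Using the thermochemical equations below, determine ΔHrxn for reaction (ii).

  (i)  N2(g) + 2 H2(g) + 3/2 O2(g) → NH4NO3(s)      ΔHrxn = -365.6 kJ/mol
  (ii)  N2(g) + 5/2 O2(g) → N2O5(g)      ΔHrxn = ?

(i) reversed (reverse to put NH4NO3(s) on the reactant side): +365.6 kJ/mol
(ii) × 2 (×2 to match 2 N2O5(g) in the target): contributes 2·x
+388.2 = (+365.6) + 2·x
x = (+388.2 − (+365.6)) / (2) = 11.3 kJ/mol

ΔHrxn = 11.3 kJ/mol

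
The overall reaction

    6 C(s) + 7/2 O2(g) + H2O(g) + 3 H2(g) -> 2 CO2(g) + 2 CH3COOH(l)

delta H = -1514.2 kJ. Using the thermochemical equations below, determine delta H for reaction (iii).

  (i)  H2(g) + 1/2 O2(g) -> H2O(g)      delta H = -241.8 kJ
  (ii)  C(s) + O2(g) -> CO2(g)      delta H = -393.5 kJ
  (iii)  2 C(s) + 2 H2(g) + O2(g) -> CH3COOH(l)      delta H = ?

delta H = -484.5 kJ

(i) reversed (reverse to put H2O(g) on the reactant side): +241.8 kJ
(ii) × 2 (×2 to match 2 CO2(g) in the target): (2)·(-393.5) = -787.0 kJ
(iii) × 2 (scale by 2 for the 2 CH3COOH(l)): contributes 2·x
-1514.2 = (+241.8) + (-787.0) + 2·x
x = (-1514.2 − (-545.2)) / (2) = -484.5 kJ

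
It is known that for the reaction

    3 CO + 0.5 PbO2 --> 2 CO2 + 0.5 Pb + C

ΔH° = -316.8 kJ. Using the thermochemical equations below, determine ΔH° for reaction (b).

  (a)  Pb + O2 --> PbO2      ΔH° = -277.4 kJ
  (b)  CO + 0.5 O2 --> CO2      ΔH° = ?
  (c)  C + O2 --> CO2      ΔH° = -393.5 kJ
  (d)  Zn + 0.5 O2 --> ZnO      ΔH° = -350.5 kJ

ΔH° = -283.0 kJ

(a) reversed and × 1/2 (reverse to put PbO2 on the reactant side; ×1/2 to match 1/2 PbO2 in the target): (-1/2)·(-277.4) = +138.7 kJ
(b) × 3 (scale by 3 for the 3 CO): contributes 3·x
(c) reversed (reverse to put C on the product side): +393.5 kJ
(d): not needed (Zn appears nowhere else).
-316.8 = (+138.7) + (+393.5) + 3·x
x = (-316.8 − (+532.2)) / (3) = -283.0 kJ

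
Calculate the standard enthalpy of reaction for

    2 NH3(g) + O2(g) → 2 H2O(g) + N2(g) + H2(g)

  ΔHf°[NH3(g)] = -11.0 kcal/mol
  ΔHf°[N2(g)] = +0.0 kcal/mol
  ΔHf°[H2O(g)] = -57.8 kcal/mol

ΔH°rxn = Σ nΔHf°(products) − Σ nΔHf°(reactants).
Products: 2·(-57.8) + 1·(+0.0) + 1·(+0.0) = -115.6
Reactants: 2·(-11.0) + 1·(+0.0) = -22.0
ΔH°rxn = (-115.6) − (-22.0) = -93.6 kcal/mol

ΔH°rxn = -93.6 kcal/mol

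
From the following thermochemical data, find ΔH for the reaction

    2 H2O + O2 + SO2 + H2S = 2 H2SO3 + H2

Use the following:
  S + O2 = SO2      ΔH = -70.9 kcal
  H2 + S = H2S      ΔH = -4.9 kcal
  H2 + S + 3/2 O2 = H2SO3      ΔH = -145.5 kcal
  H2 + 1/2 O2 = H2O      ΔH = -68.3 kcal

equation 1 reversed (SO2 must end up as a reactant): +70.9 kcal
equation 2 reversed (H2S must end up as a reactant): +4.9 kcal
equation 3 × 2 (×2 to match 2 H2SO3 in the target): (2)·(-145.5) = -291.0 kcal
equation 4 reversed and × 2 (reverse to put H2O on the reactant side; ×2 to match 2 H2O in the target): (-2)·(-68.3) = +136.6 kcal
Since enthalpy is a state function, ΔH = (+70.9) + (+4.9) + (-291.0) + (+136.6) = -78.6 kcal

ΔH = -78.6 kcal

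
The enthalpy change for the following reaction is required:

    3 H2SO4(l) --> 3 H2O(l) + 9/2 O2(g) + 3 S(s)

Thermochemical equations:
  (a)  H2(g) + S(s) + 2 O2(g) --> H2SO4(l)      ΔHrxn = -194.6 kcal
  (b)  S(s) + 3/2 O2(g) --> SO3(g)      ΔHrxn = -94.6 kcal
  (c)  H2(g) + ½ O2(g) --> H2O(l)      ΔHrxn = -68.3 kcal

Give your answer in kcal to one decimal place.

(a) reversed and × 3 (H2SO4(l) must end up as a reactant; ×3 to match 3 H2SO4(l) in the target): (-3)·(-194.6) = +583.8 kcal
(b): not needed (SO3(g) appears nowhere else).
(c) × 3 (×3 to match 3 H2O(l) in the target): (3)·(-68.3) = -204.9 kcal
By Hess's law, ΔHrxn = (+583.8) + (-204.9) = 378.9 kcal

ΔHrxn = 378.9 kcal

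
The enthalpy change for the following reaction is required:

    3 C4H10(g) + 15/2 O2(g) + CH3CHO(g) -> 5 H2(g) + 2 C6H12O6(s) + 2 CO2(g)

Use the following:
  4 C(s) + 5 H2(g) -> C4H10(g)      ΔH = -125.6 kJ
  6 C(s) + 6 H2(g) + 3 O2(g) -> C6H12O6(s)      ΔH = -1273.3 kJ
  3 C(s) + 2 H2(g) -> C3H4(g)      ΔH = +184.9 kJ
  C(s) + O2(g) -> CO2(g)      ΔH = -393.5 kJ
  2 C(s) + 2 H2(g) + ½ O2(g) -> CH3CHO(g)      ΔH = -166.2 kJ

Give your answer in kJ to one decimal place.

ΔH = -2790.6 kJ

equation 1 reversed and × 3: (-3)·(-125.6) = +376.8 kJ
equation 2 × 2: (2)·(-1273.3) = -2546.6 kJ
equation 3: not needed.
equation 4 × 2: (2)·(-393.5) = -787.0 kJ
equation 5 reversed: +166.2 kJ
ΔH = (-3)·(-125.6) + (2)·(-1273.3) + (2)·(-393.5) + (-1)·(-166.2) = -2790.6 kJ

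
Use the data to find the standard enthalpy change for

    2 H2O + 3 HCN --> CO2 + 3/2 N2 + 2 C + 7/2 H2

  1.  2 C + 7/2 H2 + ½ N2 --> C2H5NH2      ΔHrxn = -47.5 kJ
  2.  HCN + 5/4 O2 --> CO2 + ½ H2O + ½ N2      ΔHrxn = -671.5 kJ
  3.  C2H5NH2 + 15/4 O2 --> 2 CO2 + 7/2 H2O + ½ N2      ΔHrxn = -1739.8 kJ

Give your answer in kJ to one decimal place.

eq. 1 reversed: +47.5 kJ
eq. 2 × 3: (3)·(-671.5) = -2014.5 kJ
eq. 3 reversed: +1739.8 kJ
By Hess's law, ΔHrxn = (+47.5) + (-2014.5) + (+1739.8) = -227.2 kJ

ΔHrxn = -227.2 kJ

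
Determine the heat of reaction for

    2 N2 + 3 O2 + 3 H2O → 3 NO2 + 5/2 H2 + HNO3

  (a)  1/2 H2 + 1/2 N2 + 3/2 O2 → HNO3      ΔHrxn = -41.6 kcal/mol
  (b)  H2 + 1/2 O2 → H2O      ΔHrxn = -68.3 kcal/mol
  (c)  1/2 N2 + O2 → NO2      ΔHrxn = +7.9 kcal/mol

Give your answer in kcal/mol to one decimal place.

ΔHrxn = 187.0 kcal/mol

(a) as written (HNO3 already on the product side): -41.6 kcal/mol
(b) reversed and × 3 (H2O must end up as a reactant; ×3 to match 3 H2O in the target): (-3)·(-68.3) = +204.9 kcal/mol
(c) × 3 (scale by 3 for the 3 NO2): (3)·(+7.9) = +23.7 kcal/mol
ΔHrxn = (1)·(-41.6) + (-3)·(-68.3) + (3)·(+7.9) = 187.0 kcal/mol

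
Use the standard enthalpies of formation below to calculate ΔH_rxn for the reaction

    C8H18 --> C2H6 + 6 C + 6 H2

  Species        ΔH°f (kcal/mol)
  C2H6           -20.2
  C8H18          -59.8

ΔH_rxn = 39.6 kcal/mol

Products: 1·(-20.2) + 6·(+0.0) + 6·(+0.0) = -20.2
Reactants: 1·(-59.8) = -59.8
ΔH_rxn = (-20.2) − (-59.8) = 39.6 kcal/mol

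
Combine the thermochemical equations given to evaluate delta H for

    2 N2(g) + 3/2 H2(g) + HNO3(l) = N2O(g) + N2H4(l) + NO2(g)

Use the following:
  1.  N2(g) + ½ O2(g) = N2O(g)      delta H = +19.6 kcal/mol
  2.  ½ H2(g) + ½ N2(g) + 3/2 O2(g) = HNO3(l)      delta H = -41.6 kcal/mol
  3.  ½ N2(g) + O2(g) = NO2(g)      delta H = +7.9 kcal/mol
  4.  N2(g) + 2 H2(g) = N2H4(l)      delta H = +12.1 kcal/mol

delta H = 81.2 kcal/mol

eq. 1 as written: +19.6 kcal/mol
eq. 2 reversed: +41.6 kcal/mol
eq. 3 as written: +7.9 kcal/mol
eq. 4 as written: +12.1 kcal/mol
Summing the manipulated equations, delta H = (1)·(+19.6) + (-1)·(-41.6) + (1)·(+7.9) + (1)·(+12.1) = 81.2 kcal/mol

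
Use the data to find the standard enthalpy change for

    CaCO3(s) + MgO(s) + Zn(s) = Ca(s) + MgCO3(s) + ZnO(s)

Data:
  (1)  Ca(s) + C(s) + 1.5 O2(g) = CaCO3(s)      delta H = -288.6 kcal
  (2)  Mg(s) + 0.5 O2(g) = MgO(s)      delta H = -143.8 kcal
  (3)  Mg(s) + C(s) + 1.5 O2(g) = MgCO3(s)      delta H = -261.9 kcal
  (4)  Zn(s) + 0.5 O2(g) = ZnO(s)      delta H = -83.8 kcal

(1) reversed: +288.6 kcal
(2) reversed: +143.8 kcal
(3) as written: -261.9 kcal
(4) as written: -83.8 kcal
delta H = (+288.6) + (+143.8) + (-261.9) + (-83.8) = 86.7 kcal

delta H = 86.7 kcal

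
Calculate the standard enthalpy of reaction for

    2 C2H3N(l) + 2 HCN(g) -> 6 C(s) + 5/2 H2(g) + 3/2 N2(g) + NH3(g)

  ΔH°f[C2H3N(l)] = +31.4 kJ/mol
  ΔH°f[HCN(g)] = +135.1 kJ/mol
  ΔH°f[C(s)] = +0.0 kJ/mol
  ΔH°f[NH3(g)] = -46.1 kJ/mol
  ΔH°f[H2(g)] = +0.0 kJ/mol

Products: 6·(+0.0) + 5/2·(+0.0) + 3/2·(+0.0) + 1·(-46.1) = -46.1
Reactants: 2·(+31.4) + 2·(+135.1) = +333.0
ΔH° = (-46.1) − (+333.0) = -379.1 kJ/mol

ΔH° = -379.1 kJ/mol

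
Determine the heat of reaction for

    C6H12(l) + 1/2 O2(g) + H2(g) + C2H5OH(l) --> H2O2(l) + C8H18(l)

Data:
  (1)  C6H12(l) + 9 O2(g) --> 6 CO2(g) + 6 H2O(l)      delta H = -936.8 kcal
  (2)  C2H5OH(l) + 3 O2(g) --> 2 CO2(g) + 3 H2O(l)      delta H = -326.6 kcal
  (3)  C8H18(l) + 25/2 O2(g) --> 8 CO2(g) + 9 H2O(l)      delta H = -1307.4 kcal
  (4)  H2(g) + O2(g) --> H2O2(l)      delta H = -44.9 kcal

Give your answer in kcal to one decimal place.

(1) as written: -936.8 kcal
(2) as written: -326.6 kcal
(3) reversed: +1307.4 kcal
(4) as written: -44.9 kcal
delta H = (-936.8) + (-326.6) + (+1307.4) + (-44.9) = -0.9 kcal

delta H = -0.9 kcal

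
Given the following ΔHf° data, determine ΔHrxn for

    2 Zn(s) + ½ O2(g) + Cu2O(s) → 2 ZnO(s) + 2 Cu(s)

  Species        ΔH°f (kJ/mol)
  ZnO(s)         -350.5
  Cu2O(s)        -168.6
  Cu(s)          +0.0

ΔHrxn = -532.4 kJ/mol

ΔH°rxn = Σ nΔHf°(products) − Σ nΔHf°(reactants).
Products: 2·(-350.5) + 2·(+0.0) = -701.0
Reactants: 2·(+0.0) + 1/2·(+0.0) + 1·(-168.6) = -168.6
ΔHrxn = (-701.0) − (-168.6) = -532.4 kJ/mol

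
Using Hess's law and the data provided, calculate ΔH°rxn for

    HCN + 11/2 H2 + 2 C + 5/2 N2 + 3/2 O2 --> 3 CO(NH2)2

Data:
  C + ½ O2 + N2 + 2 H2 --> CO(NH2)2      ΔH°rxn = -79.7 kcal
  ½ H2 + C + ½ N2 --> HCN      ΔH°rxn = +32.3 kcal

ΔH°rxn = -271.4 kcal

equation 1 × 3: (3)·(-79.7) = -239.1 kcal
equation 2 reversed: -32.3 kcal
Since enthalpy is a state function, ΔH°rxn = (-239.1) + (-32.3) = -271.4 kcal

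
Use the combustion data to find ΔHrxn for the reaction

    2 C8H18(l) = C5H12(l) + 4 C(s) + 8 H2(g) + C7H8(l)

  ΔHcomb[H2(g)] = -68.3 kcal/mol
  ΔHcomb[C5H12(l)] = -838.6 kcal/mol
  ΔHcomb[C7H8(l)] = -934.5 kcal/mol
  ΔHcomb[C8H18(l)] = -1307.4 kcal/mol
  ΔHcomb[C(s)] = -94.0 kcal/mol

With combustion enthalpies, reactants minus products:
= [2·(-1307.4)] − [1·(-838.6) + 4·(-94.0) + 8·(-68.3) + 1·(-934.5)]
= 80.7 kcal/mol

ΔHrxn = 80.7 kcal/mol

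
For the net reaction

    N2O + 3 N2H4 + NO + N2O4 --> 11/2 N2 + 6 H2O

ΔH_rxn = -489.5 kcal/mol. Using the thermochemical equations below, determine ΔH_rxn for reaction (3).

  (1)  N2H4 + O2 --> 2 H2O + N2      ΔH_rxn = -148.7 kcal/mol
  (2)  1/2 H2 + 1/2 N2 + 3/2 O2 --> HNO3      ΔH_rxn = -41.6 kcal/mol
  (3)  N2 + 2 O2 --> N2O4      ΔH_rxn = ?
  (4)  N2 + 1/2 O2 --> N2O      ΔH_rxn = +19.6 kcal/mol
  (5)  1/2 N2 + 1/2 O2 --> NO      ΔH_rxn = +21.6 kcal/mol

ΔH_rxn = 2.2 kcal/mol

(1) × 3: (3)·(-148.7) = -446.1 kcal/mol
(2): not needed.
(3) reversed: contributes −x
(4) reversed: -19.6 kcal/mol
(5) reversed: -21.6 kcal/mol
-489.5 = (-446.1) + (-19.6) + (-21.6) − x
x = (-489.5 − (-487.3)) / (-1) = 2.2 kcal/mol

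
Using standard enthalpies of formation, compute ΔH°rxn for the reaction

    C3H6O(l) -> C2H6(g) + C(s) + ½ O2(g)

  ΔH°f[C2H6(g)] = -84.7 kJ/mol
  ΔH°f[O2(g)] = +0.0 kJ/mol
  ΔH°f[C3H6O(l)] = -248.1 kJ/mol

ΔH°rxn = 163.4 kJ/mol

Products: 1·(-84.7) + 1·(+0.0) + 1/2·(+0.0) = -84.7
Reactants: 1·(-248.1) = -248.1
ΔH°rxn = (-84.7) − (-248.1) = 163.4 kJ/mol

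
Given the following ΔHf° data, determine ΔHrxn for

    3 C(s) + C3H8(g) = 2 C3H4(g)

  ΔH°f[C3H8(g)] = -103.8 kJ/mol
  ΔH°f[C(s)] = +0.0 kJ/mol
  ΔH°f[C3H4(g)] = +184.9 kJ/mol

ΔHrxn = 473.6 kJ/mol

Products: 2·(+184.9) = +369.8
Reactants: 3·(+0.0) + 1·(-103.8) = -103.8
ΔHrxn = (+369.8) − (-103.8) = 473.6 kJ/mol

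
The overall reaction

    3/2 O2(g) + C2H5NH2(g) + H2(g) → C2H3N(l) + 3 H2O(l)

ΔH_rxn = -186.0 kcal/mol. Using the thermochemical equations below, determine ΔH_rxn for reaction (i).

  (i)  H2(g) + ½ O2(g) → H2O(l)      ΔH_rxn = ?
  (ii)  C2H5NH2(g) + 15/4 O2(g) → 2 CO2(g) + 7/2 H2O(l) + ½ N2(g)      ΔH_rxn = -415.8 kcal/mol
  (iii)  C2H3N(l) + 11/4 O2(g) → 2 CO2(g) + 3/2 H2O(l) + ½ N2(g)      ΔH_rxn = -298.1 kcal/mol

ΔH_rxn = -68.3 kcal/mol

(i) as written (H2(g) already on the reactant side): contributes x
(ii) as written (C2H5NH2(g) already on the reactant side): -415.8 kcal/mol
(iii) reversed (C2H3N(l) must end up as a product): +298.1 kcal/mol
-186.0 = (-415.8) + (+298.1) + x
x = (-186.0 − (-117.7)) / (1) = -68.3 kcal/mol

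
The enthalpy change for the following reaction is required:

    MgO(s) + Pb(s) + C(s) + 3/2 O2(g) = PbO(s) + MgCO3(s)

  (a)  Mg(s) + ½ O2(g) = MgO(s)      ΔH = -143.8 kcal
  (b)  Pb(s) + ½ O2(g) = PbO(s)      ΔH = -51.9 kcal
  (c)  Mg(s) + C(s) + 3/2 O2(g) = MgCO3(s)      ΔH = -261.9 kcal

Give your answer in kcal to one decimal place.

ΔH = -170.0 kcal

(a) reversed: +143.8 kcal
(b) as written: -51.9 kcal
(c) as written: -261.9 kcal
Since enthalpy is a state function, ΔH = (-1)·(-143.8) + (1)·(-51.9) + (1)·(-261.9) = -170.0 kcal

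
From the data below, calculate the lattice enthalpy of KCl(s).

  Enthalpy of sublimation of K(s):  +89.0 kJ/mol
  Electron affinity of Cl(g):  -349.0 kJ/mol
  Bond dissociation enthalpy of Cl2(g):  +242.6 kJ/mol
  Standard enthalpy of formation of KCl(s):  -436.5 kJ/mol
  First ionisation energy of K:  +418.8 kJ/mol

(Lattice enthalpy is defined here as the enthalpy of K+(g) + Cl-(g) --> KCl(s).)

U = -716.6 kJ/mol

ΔHf° = 1·ΔHsub + 1·(ΣIE) + 1/2·D(Cl2) + 1·EA + U
-436.5 = 1·(+89.0) + 1·(+418.8) + 1/2·(+242.6) + 1·(-349.0) + U
U = -436.5 − (+280.1) = -716.6 kJ/mol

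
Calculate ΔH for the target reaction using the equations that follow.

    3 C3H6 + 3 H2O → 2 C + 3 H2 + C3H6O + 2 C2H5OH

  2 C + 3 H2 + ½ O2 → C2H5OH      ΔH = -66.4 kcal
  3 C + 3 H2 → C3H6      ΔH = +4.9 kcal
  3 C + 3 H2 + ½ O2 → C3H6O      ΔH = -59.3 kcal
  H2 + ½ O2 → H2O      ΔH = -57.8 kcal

ΔH = -33.4 kcal

equation 1 × 2: (2)·(-66.4) = -132.8 kcal
equation 2 reversed and × 3: (-3)·(+4.9) = -14.7 kcal
equation 3 as written: -59.3 kcal
equation 4 reversed and × 3: (-3)·(-57.8) = +173.4 kcal
ΔH = (2)·(-66.4) + (-3)·(+4.9) + (1)·(-59.3) + (-3)·(-57.8) = -33.4 kcal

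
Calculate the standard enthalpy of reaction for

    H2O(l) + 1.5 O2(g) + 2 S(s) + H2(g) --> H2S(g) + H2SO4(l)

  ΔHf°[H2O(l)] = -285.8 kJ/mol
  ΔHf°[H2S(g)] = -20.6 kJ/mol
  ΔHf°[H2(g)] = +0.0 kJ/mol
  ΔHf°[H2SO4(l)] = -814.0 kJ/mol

ΔHrxn = -548.8 kJ/mol

Products: 1·(-20.6) + 1·(-814.0) = -834.6
Reactants: 1·(-285.8) + 3/2·(+0.0) + 2·(+0.0) + 1·(+0.0) = -285.8
ΔHrxn = (-834.6) − (-285.8) = -548.8 kJ/mol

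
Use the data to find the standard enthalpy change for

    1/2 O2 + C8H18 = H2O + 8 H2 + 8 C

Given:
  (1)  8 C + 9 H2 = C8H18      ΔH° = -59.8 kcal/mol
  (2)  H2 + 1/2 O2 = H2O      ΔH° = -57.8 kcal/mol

ΔH° = 2.0 kcal/mol

(1) reversed: +59.8 kcal/mol
(2) as written: -57.8 kcal/mol
Combining the equations, ΔH° = (+59.8) + (-57.8) = 2.0 kcal/mol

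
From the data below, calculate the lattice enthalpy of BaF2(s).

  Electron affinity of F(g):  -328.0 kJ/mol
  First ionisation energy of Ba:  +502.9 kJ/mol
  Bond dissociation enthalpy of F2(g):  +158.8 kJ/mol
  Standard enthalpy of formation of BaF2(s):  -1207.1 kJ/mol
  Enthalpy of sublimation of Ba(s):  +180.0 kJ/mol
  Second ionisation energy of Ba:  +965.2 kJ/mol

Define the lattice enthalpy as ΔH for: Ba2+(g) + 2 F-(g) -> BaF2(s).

ΔHf° = 1·ΔHsub + 1·(ΣIE) + 1·D(F2) + 2·EA + U
-1207.1 = 1·(+180.0) + 1·(+1468.1) + 1·(+158.8) + 2·(-328.0) + U
U = -1207.1 − (+1150.9) = -2358.0 kJ/mol

U = -2358.0 kJ/mol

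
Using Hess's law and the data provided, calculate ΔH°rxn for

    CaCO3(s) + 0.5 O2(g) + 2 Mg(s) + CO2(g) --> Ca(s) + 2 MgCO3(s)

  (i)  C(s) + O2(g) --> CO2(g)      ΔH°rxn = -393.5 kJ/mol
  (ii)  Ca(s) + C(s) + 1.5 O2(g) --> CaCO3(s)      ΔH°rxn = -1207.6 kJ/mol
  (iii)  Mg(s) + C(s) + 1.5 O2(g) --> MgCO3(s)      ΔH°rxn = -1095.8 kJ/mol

ΔH°rxn = -590.5 kJ/mol

(i) reversed: +393.5 kJ/mol
(ii) reversed: +1207.6 kJ/mol
(iii) × 2: (2)·(-1095.8) = -2191.6 kJ/mol
ΔH°rxn = (+393.5) + (+1207.6) + (-2191.6) = -590.5 kJ/mol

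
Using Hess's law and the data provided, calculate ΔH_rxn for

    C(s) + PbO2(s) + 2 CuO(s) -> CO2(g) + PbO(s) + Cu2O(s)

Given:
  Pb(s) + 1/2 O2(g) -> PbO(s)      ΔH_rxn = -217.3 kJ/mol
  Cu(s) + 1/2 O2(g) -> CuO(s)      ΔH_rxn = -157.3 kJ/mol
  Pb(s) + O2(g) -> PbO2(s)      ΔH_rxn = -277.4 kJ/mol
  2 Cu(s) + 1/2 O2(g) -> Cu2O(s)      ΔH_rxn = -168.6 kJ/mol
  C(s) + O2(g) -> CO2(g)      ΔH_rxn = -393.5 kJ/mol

ΔH_rxn = -187.4 kJ/mol

equation 1 as written: -217.3 kJ/mol
equation 2 reversed and × 2: (-2)·(-157.3) = +314.6 kJ/mol
equation 3 reversed: +277.4 kJ/mol
equation 4 as written: -168.6 kJ/mol
equation 5 as written: -393.5 kJ/mol
By Hess's law, ΔH_rxn = (1)·(-217.3) + (-2)·(-157.3) + (-1)·(-277.4) + (1)·(-168.6) + (1)·(-393.5) = -187.4 kJ/mol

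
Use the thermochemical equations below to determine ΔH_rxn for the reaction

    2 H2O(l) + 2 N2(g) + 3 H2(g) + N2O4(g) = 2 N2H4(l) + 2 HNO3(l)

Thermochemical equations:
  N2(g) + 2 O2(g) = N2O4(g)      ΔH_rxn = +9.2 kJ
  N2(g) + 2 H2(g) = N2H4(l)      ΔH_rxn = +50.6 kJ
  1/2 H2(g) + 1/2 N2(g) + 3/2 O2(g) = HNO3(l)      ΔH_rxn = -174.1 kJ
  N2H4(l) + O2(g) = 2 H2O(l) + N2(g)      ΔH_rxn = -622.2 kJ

ΔH_rxn = 315.4 kJ

equation 1 reversed (reverse to put N2O4(g) on the reactant side): -9.2 kJ
equation 2 as written: +50.6 kJ
equation 3 × 2 (×2 to match 2 HNO3(l) in the target): (2)·(-174.1) = -348.2 kJ
equation 4 reversed (reverse to put H2O(l) on the reactant side): +622.2 kJ
Summing the manipulated equations, ΔH_rxn = (-1)·(+9.2) + (1)·(+50.6) + (2)·(-174.1) + (-1)·(-622.2) = 315.4 kJ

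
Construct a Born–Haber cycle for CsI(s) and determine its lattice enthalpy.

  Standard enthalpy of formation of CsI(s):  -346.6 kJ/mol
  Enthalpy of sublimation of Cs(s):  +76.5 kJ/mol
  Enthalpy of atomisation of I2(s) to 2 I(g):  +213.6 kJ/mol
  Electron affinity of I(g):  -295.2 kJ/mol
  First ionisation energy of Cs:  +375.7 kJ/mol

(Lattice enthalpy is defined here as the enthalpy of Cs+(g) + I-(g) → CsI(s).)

U = -610.4 kJ/mol

ΔHf° = 1·ΔHsub + 1·(ΣIE) + 1/2·D(I2) + 1·EA + U
-346.6 = 1·(+76.5) + 1·(+375.7) + 1/2·(+213.6) + 1·(-295.2) + U
U = -346.6 − (+263.8) = -610.4 kJ/mol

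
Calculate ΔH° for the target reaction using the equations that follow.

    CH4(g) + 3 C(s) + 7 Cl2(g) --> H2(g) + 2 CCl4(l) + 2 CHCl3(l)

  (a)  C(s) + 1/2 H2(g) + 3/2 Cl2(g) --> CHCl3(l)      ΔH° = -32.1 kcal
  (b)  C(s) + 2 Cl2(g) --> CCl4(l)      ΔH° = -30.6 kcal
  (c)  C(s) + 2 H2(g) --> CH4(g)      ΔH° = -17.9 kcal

ΔH° = -107.5 kcal

(a) × 2 (×2 to match 2 CHCl3(l) in the target): (2)·(-32.1) = -64.2 kcal
(b) × 2 (scale by 2 for the 2 CCl4(l)): (2)·(-30.6) = -61.2 kcal
(c) reversed (reverse to put CH4(g) on the reactant side): +17.9 kcal
ΔH° = (-64.2) + (-61.2) + (+17.9) = -107.5 kcal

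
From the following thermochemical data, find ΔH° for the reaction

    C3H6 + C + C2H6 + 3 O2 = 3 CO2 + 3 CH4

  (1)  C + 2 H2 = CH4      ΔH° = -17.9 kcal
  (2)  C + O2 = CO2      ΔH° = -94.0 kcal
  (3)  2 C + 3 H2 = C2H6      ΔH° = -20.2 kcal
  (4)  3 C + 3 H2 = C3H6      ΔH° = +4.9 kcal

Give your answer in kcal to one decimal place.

ΔH° = -320.4 kcal

(1) × 3 (×3 to match 3 CH4 in the target): (3)·(-17.9) = -53.7 kcal
(2) × 3 (scale by 3 for the 3 CO2): (3)·(-94.0) = -282.0 kcal
(3) reversed (reverse to put C2H6 on the reactant side): +20.2 kcal
(4) reversed (reverse to put C3H6 on the reactant side): -4.9 kcal
Summing the manipulated equations, ΔH° = (-53.7) + (-282.0) + (+20.2) + (-4.9) = -320.4 kcal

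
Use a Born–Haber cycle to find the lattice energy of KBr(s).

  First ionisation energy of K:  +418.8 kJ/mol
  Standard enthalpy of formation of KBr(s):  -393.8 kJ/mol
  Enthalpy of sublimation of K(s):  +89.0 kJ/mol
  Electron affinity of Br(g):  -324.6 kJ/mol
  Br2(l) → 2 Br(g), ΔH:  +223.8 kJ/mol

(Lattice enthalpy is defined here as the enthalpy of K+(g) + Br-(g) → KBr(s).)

U = -688.9 kJ/mol

ΔHf° = 1·ΔHsub + 1·(ΣIE) + 1/2·D(Br2) + 1·EA + U
-393.8 = 1·(+89.0) + 1·(+418.8) + 1/2·(+223.8) + 1·(-324.6) + U
U = -393.8 − (+295.1) = -688.9 kJ/mol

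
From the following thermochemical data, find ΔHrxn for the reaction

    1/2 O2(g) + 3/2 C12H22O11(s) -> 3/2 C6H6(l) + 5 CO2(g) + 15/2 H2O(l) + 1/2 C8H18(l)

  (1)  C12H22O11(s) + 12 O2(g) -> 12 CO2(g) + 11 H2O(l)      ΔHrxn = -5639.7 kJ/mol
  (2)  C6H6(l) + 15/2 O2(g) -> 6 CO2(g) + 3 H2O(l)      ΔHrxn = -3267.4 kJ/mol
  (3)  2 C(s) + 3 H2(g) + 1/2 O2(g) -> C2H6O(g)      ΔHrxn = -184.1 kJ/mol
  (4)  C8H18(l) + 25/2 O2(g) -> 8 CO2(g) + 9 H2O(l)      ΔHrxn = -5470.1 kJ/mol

ΔHrxn = -823.4 kJ/mol

(1) × 3/2 (scale by 3/2 for the 3/2 C12H22O11(s)): (3/2)·(-5639.7) = -8459.55 kJ/mol
(2) reversed and × 3/2 (C6H6(l) must end up as a product; ×3/2 to match 3/2 C6H6(l) in the target): (-3/2)·(-3267.4) = +4901.1 kJ/mol
(3): not needed (C(s) appears nowhere else).
(4) reversed and × 1/2 (C8H18(l) must end up as a product; scale by 1/2 for the 1/2 C8H18(l)): (-1/2)·(-5470.1) = +2735.05 kJ/mol
Summing the manipulated equations, ΔHrxn = (-8459.55) + (+4901.1) + (+2735.05) = -823.4 kJ/mol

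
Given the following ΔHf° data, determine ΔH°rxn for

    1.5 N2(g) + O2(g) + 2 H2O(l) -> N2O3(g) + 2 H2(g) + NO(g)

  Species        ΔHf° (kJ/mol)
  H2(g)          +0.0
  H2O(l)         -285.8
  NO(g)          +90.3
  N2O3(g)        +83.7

Products: 1·(+83.7) + 2·(+0.0) + 1·(+90.3) = +174.0
Reactants: 3/2·(+0.0) + 1·(+0.0) + 2·(-285.8) = -571.6
ΔH°rxn = (+174.0) − (-571.6) = 745.6 kJ/mol

ΔH°rxn = 745.6 kJ/mol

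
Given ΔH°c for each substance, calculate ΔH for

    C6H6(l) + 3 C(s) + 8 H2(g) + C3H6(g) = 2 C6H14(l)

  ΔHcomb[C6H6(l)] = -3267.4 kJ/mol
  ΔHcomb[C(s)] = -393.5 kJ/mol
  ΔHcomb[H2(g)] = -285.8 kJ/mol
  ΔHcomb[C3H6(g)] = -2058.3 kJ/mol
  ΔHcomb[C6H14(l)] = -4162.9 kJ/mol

ΔH = -466.8 kJ/mol

Using ΔH = Σ nΔHc°(reactants) − Σ nΔHc°(products):
= [1·(-3267.4) + 3·(-393.5) + 8·(-285.8) + 1·(-2058.3)] − [2·(-4162.9)]
= -466.8 kJ/mol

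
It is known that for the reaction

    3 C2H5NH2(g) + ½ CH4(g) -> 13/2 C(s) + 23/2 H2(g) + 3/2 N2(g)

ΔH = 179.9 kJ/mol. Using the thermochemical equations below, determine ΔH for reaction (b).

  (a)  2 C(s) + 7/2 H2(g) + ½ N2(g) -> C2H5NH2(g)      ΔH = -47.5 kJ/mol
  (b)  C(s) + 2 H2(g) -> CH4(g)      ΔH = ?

ΔH = -74.8 kJ/mol

(a) reversed and × 3: (-3)·(-47.5) = +142.5 kJ/mol
(b) reversed and × 1/2: contributes −1/2·x
+179.9 = (+142.5) − 1/2·x
x = (+179.9 − (+142.5)) / (-1/2) = -74.8 kJ/mol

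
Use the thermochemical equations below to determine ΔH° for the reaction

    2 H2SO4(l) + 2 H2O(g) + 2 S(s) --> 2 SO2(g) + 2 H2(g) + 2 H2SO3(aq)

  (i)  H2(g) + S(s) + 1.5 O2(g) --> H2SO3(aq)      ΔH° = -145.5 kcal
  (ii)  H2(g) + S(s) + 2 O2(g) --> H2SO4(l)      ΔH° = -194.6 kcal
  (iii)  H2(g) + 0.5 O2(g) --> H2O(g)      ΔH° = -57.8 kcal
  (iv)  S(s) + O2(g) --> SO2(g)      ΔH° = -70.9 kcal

(i) × 2: (2)·(-145.5) = -291.0 kcal
(ii) reversed and × 2: (-2)·(-194.6) = +389.2 kcal
(iii) reversed and × 2: (-2)·(-57.8) = +115.6 kcal
(iv) × 2: (2)·(-70.9) = -141.8 kcal
Since enthalpy is a state function, ΔH° = (2)·(-145.5) + (-2)·(-194.6) + (-2)·(-57.8) + (2)·(-70.9) = 72.0 kcal

ΔH° = 72.0 kcal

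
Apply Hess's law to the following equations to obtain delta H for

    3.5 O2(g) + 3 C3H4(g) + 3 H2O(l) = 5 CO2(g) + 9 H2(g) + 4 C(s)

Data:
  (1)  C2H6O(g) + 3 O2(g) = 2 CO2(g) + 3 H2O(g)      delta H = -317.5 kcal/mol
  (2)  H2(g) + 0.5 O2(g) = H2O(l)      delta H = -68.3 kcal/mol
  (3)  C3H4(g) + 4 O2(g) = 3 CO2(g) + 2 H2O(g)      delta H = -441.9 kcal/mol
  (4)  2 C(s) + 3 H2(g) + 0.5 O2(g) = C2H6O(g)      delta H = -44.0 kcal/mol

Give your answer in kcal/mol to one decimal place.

delta H = -397.8 kcal/mol

(1) reversed and × 2: (-2)·(-317.5) = +635.0 kcal/mol
(2) reversed and × 3: (-3)·(-68.3) = +204.9 kcal/mol
(3) × 3: (3)·(-441.9) = -1325.7 kcal/mol
(4) reversed and × 2: (-2)·(-44.0) = +88.0 kcal/mol
By Hess's law, delta H = (+635.0) + (+204.9) + (-1325.7) + (+88.0) = -397.8 kcal/mol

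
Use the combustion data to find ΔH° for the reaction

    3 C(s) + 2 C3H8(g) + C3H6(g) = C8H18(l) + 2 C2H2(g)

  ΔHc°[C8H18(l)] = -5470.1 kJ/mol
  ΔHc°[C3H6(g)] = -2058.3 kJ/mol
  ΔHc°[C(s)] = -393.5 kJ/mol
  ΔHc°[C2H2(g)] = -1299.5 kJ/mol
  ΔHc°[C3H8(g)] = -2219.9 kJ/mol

With combustion enthalpies, reactants minus products:
= [3·(-393.5) + 2·(-2219.9) + 1·(-2058.3)] − [1·(-5470.1) + 2·(-1299.5)]
= 390.5 kJ/mol

ΔH° = 390.5 kJ/mol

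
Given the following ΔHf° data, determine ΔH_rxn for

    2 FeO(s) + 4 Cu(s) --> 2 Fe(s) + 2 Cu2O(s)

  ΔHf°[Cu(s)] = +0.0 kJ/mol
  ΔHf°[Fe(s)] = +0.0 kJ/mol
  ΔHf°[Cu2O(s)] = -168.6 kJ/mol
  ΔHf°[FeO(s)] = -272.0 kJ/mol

Products: 2·(+0.0) + 2·(-168.6) = -337.2
Reactants: 2·(-272.0) + 4·(+0.0) = -544.0
ΔH_rxn = (-337.2) − (-544.0) = 206.8 kJ/mol

ΔH_rxn = 206.8 kJ/mol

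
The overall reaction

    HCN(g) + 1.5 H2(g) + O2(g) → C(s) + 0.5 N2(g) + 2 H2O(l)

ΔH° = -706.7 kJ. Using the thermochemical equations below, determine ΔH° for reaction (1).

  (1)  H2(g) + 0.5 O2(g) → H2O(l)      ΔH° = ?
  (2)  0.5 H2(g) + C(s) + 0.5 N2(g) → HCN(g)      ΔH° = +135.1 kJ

ΔH° = -285.8 kJ

(1) × 2 (×2 to match 2 H2O(l) in the target): contributes 2·x
(2) reversed (reverse to put HCN(g) on the reactant side): -135.1 kJ
-706.7 = (-135.1) + 2·x
x = (-706.7 − (-135.1)) / (2) = -285.8 kJ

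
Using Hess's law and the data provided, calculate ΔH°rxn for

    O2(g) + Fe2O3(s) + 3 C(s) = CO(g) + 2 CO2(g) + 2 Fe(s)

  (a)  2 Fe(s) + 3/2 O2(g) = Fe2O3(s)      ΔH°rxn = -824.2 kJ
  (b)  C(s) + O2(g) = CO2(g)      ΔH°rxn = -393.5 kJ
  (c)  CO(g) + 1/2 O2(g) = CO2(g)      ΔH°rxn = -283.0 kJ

(a) reversed: +824.2 kJ
(b) × 3: (3)·(-393.5) = -1180.5 kJ
(c) reversed: +283.0 kJ
ΔH°rxn = (-1)·(-824.2) + (3)·(-393.5) + (-1)·(-283.0) = -73.3 kJ

ΔH°rxn = -73.3 kJ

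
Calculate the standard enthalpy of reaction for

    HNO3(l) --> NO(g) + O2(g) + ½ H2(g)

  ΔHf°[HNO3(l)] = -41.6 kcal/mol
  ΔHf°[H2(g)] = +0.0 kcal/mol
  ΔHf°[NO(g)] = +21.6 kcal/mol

ΔH°rxn = Σ nΔHf°(products) − Σ nΔHf°(reactants).
Products: 1·(+21.6) + 1·(+0.0) + 1/2·(+0.0) = +21.6
Reactants: 1·(-41.6) = -41.6
ΔH_rxn = (+21.6) − (-41.6) = 63.2 kcal/mol

ΔH_rxn = 63.2 kcal/mol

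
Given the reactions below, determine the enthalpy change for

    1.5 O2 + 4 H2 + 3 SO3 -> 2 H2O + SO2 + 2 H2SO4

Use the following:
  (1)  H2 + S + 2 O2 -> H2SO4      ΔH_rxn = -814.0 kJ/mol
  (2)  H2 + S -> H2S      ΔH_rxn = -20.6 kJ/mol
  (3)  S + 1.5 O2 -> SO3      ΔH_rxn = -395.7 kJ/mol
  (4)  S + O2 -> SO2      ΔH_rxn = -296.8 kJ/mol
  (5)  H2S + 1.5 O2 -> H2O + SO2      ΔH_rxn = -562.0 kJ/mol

(1) × 2 (scale by 2 for the 2 H2SO4): (2)·(-814.0) = -1628.0 kJ/mol
(2) × 2: (2)·(-20.6) = -41.2 kJ/mol
(3) reversed and × 3 (reverse to put SO3 on the reactant side; scale by 3 for the 3 SO3): (-3)·(-395.7) = +1187.1 kJ/mol
(4) reversed: +296.8 kJ/mol
(5) × 2 (scale by 2 for the 2 H2O): (2)·(-562.0) = -1124.0 kJ/mol
Summing the manipulated equations, ΔH_rxn = (2)·(-814.0) + (2)·(-20.6) + (-3)·(-395.7) + (-1)·(-296.8) + (2)·(-562.0) = -1309.3 kJ/mol

ΔH_rxn = -1309.3 kJ/mol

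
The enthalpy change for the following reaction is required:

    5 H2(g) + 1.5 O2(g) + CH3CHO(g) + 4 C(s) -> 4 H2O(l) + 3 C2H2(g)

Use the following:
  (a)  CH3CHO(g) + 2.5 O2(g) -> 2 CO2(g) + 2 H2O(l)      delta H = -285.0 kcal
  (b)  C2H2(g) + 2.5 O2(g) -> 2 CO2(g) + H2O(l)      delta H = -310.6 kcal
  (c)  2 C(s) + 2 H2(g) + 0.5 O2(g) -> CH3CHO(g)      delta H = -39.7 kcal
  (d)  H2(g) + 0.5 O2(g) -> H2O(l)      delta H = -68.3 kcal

delta H = -70.9 kcal

(a) × 3: (3)·(-285.0) = -855.0 kcal
(b) reversed and × 3 (reverse to put C2H2(g) on the product side; scale by 3 for the 3 C2H2(g)): (-3)·(-310.6) = +931.8 kcal
(c) × 2 (scale by 2 for the 4 C(s)): (2)·(-39.7) = -79.4 kcal
(d) as written: -68.3 kcal
Summing the manipulated equations, delta H = (3)·(-285.0) + (-3)·(-310.6) + (2)·(-39.7) + (1)·(-68.3) = -70.9 kcal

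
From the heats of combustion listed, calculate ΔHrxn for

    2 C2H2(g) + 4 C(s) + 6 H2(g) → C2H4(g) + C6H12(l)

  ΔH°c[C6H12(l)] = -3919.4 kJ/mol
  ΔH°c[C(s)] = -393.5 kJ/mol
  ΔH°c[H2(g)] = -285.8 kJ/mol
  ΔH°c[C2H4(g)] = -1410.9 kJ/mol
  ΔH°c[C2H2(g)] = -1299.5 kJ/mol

ΔHrxn = -557.5 kJ/mol

Using ΔH = Σ nΔHc°(reactants) − Σ nΔHc°(products):
= [2·(-1299.5) + 4·(-393.5) + 6·(-285.8)] − [1·(-1410.9) + 1·(-3919.4)]
= -557.5 kJ/mol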